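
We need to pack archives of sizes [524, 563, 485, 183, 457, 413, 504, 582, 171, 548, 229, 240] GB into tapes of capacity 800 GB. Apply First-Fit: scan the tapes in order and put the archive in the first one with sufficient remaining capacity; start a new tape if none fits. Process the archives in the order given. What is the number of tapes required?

8

Put 524 GB in tape 1; 276 GB remain.
Put 563 GB in tape 2; 237 GB remain.
Put 485 GB in tape 3; 315 GB remain.
Put 183 GB in tape 1; 93 GB remain.
Put 457 GB in tape 4; 343 GB remain.
Put 413 GB in tape 5; 387 GB remain.
Put 504 GB in tape 6; 296 GB remain.
Put 582 GB in tape 7; 218 GB remain.
Put 171 GB in tape 2; 66 GB remain.
Put 548 GB in tape 8; 252 GB remain.
Put 229 GB in tape 3; 86 GB remain.
Put 240 GB in tape 4; 103 GB remain.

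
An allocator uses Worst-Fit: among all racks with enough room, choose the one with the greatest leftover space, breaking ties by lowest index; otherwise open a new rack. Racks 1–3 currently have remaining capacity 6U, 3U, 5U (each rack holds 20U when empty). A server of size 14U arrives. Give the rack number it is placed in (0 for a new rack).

0

No rack has ≥ 14U free, so a new rack is opened.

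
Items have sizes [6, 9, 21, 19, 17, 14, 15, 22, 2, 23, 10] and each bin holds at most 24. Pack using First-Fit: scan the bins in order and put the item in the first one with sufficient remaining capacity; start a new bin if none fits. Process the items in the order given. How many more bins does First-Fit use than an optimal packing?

1

First-Fit: [6,9,2] [21] [19] [17] [14,10] [15] [22] [23] → 8 bins.
Total size 158; any packing needs at least ⌈158/24⌉ = 7 bins.
An optimal packing achieves that bound: [23] [22,2] [21] [19] [17,6] [15,9] [14,10] → 7 bins.
Excess: 8 − 7 = 1.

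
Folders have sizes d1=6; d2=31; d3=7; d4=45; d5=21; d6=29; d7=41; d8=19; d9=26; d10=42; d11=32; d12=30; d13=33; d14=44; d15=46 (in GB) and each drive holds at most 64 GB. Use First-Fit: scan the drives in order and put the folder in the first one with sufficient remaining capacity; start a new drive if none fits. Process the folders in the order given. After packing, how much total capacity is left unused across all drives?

Put d1 (6 GB) in drive 1; 58 GB remain.
Put d2 (31 GB) in drive 1; 27 GB remain.
Put d3 (7 GB) in drive 1; 20 GB remain.
Put d4 (45 GB) in drive 2; 19 GB remain.
Put d5 (21 GB) in drive 3; 43 GB remain.
Put d6 (29 GB) in drive 3; 14 GB remain.
Put d7 (41 GB) in drive 4; 23 GB remain.
Put d8 (19 GB) in drive 1; 1 GB remain.
Put d9 (26 GB) in drive 5; 38 GB remain.
Put d10 (42 GB) in drive 6; 22 GB remain.
Put d11 (32 GB) in drive 5; 6 GB remain.
Put d12 (30 GB) in drive 7; 34 GB remain.
Put d13 (33 GB) in drive 7; 1 GB remain.
Put d14 (44 GB) in drive 8; 20 GB remain.
Put d15 (46 GB) in drive 9; 18 GB remain.
9 drives × 64 GB = 576 GB; used 452 GB; unused 124 GB.

124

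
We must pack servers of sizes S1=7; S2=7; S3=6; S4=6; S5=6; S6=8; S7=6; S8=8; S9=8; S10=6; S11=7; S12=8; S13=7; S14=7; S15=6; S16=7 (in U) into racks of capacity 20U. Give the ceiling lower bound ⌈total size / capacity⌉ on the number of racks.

6

Total size = 7 + 7 + 6 + 6 + 6 + 8 + 6 + 8 + 8 + 6 + 7 + 8 + 7 + 7 + 6 + 7 = 110U.
⌈110 / 20⌉ = 6.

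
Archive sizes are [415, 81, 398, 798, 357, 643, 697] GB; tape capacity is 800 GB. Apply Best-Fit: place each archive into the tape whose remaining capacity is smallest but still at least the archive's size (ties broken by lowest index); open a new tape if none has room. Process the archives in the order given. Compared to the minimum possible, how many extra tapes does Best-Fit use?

0

Best-Fit: [415,81] [398,357] [798] [643] [697] → 5 tapes.
Total size 3389 GB; any packing needs at least ⌈3389/800⌉ = 5 tapes.
So 5 is already optimal.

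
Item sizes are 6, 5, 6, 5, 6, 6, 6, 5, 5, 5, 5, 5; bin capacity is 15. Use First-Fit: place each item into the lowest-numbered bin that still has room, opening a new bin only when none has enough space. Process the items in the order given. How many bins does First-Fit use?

6 bins

6 → bin 1 (remaining 9)
5 → bin 1 (remaining 4)
6 → bin 2 (remaining 9)
5 → bin 2 (remaining 4)
6 → bin 3 (remaining 9)
6 → bin 3 (remaining 3)
6 → bin 4 (remaining 9)
5 → bin 4 (remaining 4)
5 → bin 5 (remaining 10)
5 → bin 5 (remaining 5)
5 → bin 5 (remaining 0)
5 → bin 6 (remaining 10)
Final bins: [6,5] [6,5] [6,6] [6,5] [5,5,5] [5].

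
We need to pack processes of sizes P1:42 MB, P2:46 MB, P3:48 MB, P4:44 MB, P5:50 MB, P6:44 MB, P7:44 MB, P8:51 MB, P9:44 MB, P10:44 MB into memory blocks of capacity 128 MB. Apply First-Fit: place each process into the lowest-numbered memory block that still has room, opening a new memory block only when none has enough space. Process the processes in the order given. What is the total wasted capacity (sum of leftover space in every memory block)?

Put P1 (42 MB) in memory block 1; 86 MB remain.
Put P2 (46 MB) in memory block 1; 40 MB remain.
Put P3 (48 MB) in memory block 2; 80 MB remain.
Put P4 (44 MB) in memory block 2; 36 MB remain.
Put P5 (50 MB) in memory block 3; 78 MB remain.
Put P6 (44 MB) in memory block 3; 34 MB remain.
Put P7 (44 MB) in memory block 4; 84 MB remain.
Put P8 (51 MB) in memory block 4; 33 MB remain.
Put P9 (44 MB) in memory block 5; 84 MB remain.
Put P10 (44 MB) in memory block 5; 40 MB remain.
5 memory blocks × 128 MB = 640 MB; used 457 MB; unused 183 MB.

183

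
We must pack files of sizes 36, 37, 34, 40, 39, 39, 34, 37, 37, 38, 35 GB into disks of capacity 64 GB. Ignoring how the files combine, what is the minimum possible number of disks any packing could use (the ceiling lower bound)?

Total size = 36 + 37 + 34 + 40 + 39 + 39 + 34 + 37 + 37 + 38 + 35 = 406 GB.
⌈406 / 64⌉ = 7.

7 disks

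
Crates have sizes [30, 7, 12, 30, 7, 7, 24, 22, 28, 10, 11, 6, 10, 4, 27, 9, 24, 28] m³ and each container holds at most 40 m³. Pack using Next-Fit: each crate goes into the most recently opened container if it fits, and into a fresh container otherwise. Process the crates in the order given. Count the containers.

30 m³ → container 1 (remaining 10 m³)
7 m³ → container 1 (remaining 3 m³)
12 m³ → container 2 (remaining 28 m³)
30 m³ → container 3 (remaining 10 m³)
7 m³ → container 3 (remaining 3 m³)
7 m³ → container 4 (remaining 33 m³)
24 m³ → container 4 (remaining 9 m³)
22 m³ → container 5 (remaining 18 m³)
28 m³ → container 6 (remaining 12 m³)
10 m³ → container 6 (remaining 2 m³)
11 m³ → container 7 (remaining 29 m³)
6 m³ → container 7 (remaining 23 m³)
10 m³ → container 7 (remaining 13 m³)
4 m³ → container 7 (remaining 9 m³)
27 m³ → container 8 (remaining 13 m³)
9 m³ → container 8 (remaining 4 m³)
24 m³ → container 9 (remaining 16 m³)
28 m³ → container 10 (remaining 12 m³)

10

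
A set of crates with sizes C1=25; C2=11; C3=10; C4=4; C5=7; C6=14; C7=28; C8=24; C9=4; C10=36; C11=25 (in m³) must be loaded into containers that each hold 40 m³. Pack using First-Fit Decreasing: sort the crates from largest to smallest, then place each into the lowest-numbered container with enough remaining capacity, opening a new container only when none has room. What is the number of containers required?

Sorted descending: 36, 28, 25, 25, 24, 14, 11, 10, 7, 4, 4.
Put 36 m³ in container 1; 4 m³ remain.
Put 28 m³ in container 2; 12 m³ remain.
Put 25 m³ in container 3; 15 m³ remain.
Put 25 m³ in container 4; 15 m³ remain.
Put 24 m³ in container 5; 16 m³ remain.
Put 14 m³ in container 3; 1 m³ remain.
Put 11 m³ in container 2; 1 m³ remain.
Put 10 m³ in container 4; 5 m³ remain.
Put 7 m³ in container 5; 9 m³ remain.
Put 4 m³ in container 1; 0 m³ remain.
Put 4 m³ in container 4; 1 m³ remain.

5 containers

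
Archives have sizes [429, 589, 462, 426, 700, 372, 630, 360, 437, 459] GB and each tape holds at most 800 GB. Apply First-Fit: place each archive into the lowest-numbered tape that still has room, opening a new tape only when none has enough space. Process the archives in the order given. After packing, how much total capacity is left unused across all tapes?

429 GB → tape 1 (remaining 371 GB)
589 GB → tape 2 (remaining 211 GB)
462 GB → tape 3 (remaining 338 GB)
426 GB → tape 4 (remaining 374 GB)
700 GB → tape 5 (remaining 100 GB)
372 GB → tape 4 (remaining 2 GB)
630 GB → tape 6 (remaining 170 GB)
360 GB → tape 1 (remaining 11 GB)
437 GB → tape 7 (remaining 363 GB)
459 GB → tape 8 (remaining 341 GB)
8 tapes × 800 GB = 6400 GB; used 4864 GB; unused 1536 GB.

1536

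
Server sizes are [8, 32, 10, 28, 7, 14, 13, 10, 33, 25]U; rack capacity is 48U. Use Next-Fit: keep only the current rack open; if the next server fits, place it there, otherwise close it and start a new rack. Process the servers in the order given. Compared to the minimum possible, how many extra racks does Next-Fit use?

1

Next-Fit: [8,32] [10,28,7] [14,13,10] [33] [25] → 5 racks.
Total size 180U; any packing needs at least ⌈180/48⌉ = 4 racks.
An optimal packing achieves that bound: [33,14] [32,13] [28,10,10] [25,8,7] → 4 racks.
Excess: 5 − 4 = 1.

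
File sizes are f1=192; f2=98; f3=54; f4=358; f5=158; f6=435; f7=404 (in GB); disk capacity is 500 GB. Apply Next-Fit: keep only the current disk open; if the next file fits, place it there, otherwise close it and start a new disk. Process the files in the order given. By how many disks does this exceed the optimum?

1

Next-Fit: [192,98,54] [358] [158] [435] [404] → 5 disks.
Total size 1699 GB; any packing needs at least ⌈1699/500⌉ = 4 disks.
An optimal packing achieves that bound: [435,54] [404] [358,98] [192,158] → 4 disks.
Excess: 5 − 4 = 1.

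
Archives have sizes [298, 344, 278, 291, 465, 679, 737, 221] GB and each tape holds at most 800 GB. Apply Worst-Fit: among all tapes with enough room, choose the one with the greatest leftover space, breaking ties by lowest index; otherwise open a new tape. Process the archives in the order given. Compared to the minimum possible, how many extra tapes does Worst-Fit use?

Worst-Fit: [298,344] [278,291] [465,221] [679] [737] → 5 tapes.
Total size 3313 GB; any packing needs at least ⌈3313/800⌉ = 5 tapes.
So 5 is already optimal.

0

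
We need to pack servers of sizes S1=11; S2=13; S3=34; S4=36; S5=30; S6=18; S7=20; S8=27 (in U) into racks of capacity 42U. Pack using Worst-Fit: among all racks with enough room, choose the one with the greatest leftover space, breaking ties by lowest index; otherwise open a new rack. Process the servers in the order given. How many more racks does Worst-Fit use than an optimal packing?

Worst-Fit: [11,13,18] [34] [36] [30] [20] [27] → 6 racks.
Total size 189U; any packing needs at least ⌈189/42⌉ = 5 racks.
An optimal packing achieves that bound: [36] [34] [30,11] [27,13] [20,18] → 5 racks.
Excess: 6 − 5 = 1.

1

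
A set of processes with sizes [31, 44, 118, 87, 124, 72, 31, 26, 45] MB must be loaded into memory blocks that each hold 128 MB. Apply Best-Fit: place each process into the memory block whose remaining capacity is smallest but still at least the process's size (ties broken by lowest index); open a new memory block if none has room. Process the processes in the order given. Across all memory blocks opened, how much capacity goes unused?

62

31 MB → memory block 1 (remaining 97 MB)
44 MB → memory block 1 (remaining 53 MB)
118 MB → memory block 2 (remaining 10 MB)
87 MB → memory block 3 (remaining 41 MB)
124 MB → memory block 4 (remaining 4 MB)
72 MB → memory block 5 (remaining 56 MB)
31 MB → memory block 3 (remaining 10 MB)
26 MB → memory block 1 (remaining 27 MB)
45 MB → memory block 5 (remaining 11 MB)
5 memory blocks × 128 MB = 640 MB; used 578 MB; unused 62 MB.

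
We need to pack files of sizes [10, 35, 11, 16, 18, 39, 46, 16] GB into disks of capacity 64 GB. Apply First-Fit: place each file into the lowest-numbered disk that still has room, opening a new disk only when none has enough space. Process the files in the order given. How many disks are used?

disk 1: place 10 GB, 54 GB left
disk 1: place 35 GB, 19 GB left
disk 1: place 11 GB, 8 GB left
disk 2: place 16 GB, 48 GB left
disk 2: place 18 GB, 30 GB left
disk 3: place 39 GB, 25 GB left
disk 4: place 46 GB, 18 GB left
disk 2: place 16 GB, 14 GB left

4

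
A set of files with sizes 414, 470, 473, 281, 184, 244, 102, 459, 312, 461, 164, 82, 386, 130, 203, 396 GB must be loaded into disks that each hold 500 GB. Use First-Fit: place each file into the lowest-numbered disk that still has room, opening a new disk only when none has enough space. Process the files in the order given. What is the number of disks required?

11

414 GB → disk 1 (remaining 86 GB)
470 GB → disk 2 (remaining 30 GB)
473 GB → disk 3 (remaining 27 GB)
281 GB → disk 4 (remaining 219 GB)
184 GB → disk 4 (remaining 35 GB)
244 GB → disk 5 (remaining 256 GB)
102 GB → disk 5 (remaining 154 GB)
459 GB → disk 6 (remaining 41 GB)
312 GB → disk 7 (remaining 188 GB)
461 GB → disk 8 (remaining 39 GB)
164 GB → disk 7 (remaining 24 GB)
82 GB → disk 1 (remaining 4 GB)
386 GB → disk 9 (remaining 114 GB)
130 GB → disk 5 (remaining 24 GB)
203 GB → disk 10 (remaining 297 GB)
396 GB → disk 11 (remaining 104 GB)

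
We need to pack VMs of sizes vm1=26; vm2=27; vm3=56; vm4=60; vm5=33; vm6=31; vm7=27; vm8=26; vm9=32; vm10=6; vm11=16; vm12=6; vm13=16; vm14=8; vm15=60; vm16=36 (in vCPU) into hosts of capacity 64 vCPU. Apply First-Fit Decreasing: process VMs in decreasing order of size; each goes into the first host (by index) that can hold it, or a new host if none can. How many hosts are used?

Sorted descending: 60, 60, 56, 36, 33, 32, 31, 27, 27, 26, 26, 16, 16, 8, 6, 6.
Put 60 vCPU in host 1; 4 vCPU remain.
Put 60 vCPU in host 2; 4 vCPU remain.
Put 56 vCPU in host 3; 8 vCPU remain.
Put 36 vCPU in host 4; 28 vCPU remain.
Put 33 vCPU in host 5; 31 vCPU remain.
Put 32 vCPU in host 6; 32 vCPU remain.
Put 31 vCPU in host 5; 0 vCPU remain.
Put 27 vCPU in host 4; 1 vCPU remain.
Put 27 vCPU in host 6; 5 vCPU remain.
Put 26 vCPU in host 7; 38 vCPU remain.
Put 26 vCPU in host 7; 12 vCPU remain.
Put 16 vCPU in host 8; 48 vCPU remain.
Put 16 vCPU in host 8; 32 vCPU remain.
Put 8 vCPU in host 3; 0 vCPU remain.
Put 6 vCPU in host 7; 6 vCPU remain.
Put 6 vCPU in host 7; 0 vCPU remain.
Final hosts: [60] [60] [56,8] [36,27] [33,31] [32,27] [26,26,6,6] [16,16].

8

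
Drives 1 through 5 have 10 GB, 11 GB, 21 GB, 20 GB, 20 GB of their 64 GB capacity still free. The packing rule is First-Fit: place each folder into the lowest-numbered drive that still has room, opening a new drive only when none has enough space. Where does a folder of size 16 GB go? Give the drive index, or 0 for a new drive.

3

Drives with room: drive 3 (21 GB), drive 4 (20 GB), drive 5 (20 GB).
The first with room is drive 3.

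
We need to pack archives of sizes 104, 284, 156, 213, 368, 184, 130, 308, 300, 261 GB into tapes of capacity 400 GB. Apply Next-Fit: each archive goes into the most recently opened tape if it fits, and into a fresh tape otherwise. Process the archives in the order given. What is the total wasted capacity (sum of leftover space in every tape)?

104 GB → tape 1 (remaining 296 GB)
284 GB → tape 1 (remaining 12 GB)
156 GB → tape 2 (remaining 244 GB)
213 GB → tape 2 (remaining 31 GB)
368 GB → tape 3 (remaining 32 GB)
184 GB → tape 4 (remaining 216 GB)
130 GB → tape 4 (remaining 86 GB)
308 GB → tape 5 (remaining 92 GB)
300 GB → tape 6 (remaining 100 GB)
261 GB → tape 7 (remaining 139 GB)
7 tapes × 400 GB = 2800 GB; used 2308 GB; unused 492 GB.

492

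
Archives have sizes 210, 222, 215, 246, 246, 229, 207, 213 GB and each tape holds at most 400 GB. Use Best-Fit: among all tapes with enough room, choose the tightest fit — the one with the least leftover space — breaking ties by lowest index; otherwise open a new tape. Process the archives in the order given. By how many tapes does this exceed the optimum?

Best-Fit: [210] [222] [215] [246] [246] [229] [207] [213] → 8 tapes.
8 archives exceed 200 GB (half the capacity), and no two of those can share a tape, so at least 8 tapes are needed.
So 8 is already optimal.

0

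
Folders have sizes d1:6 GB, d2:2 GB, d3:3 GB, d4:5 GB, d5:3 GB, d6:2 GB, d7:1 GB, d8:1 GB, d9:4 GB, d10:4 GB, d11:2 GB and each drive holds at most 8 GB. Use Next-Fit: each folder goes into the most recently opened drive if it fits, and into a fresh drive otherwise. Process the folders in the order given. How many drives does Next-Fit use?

5 drives

drive 1: place d1 (6 GB), 2 GB left
drive 1: place d2 (2 GB), 0 GB left
drive 2: place d3 (3 GB), 5 GB left
drive 2: place d4 (5 GB), 0 GB left
drive 3: place d5 (3 GB), 5 GB left
drive 3: place d6 (2 GB), 3 GB left
drive 3: place d7 (1 GB), 2 GB left
drive 3: place d8 (1 GB), 1 GB left
drive 4: place d9 (4 GB), 4 GB left
drive 4: place d10 (4 GB), 0 GB left
drive 5: place d11 (2 GB), 6 GB left
Final drives: [6,2] [3,5] [3,2,1,1] [4,4] [2].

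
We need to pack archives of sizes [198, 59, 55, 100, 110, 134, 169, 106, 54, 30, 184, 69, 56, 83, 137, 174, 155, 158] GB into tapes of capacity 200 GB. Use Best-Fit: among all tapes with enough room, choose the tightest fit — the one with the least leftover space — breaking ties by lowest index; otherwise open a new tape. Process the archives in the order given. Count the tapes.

12 tapes

Put 198 GB in tape 1; 2 GB remain.
Put 59 GB in tape 2; 141 GB remain.
Put 55 GB in tape 2; 86 GB remain.
Put 100 GB in tape 3; 100 GB remain.
Put 110 GB in tape 4; 90 GB remain.
Put 134 GB in tape 5; 66 GB remain.
Put 169 GB in tape 6; 31 GB remain.
Put 106 GB in tape 7; 94 GB remain.
Put 54 GB in tape 5; 12 GB remain.
Put 30 GB in tape 6; 1 GB remain.
Put 184 GB in tape 8; 16 GB remain.
Put 69 GB in tape 2; 17 GB remain.
Put 56 GB in tape 4; 34 GB remain.
Put 83 GB in tape 7; 11 GB remain.
Put 137 GB in tape 9; 63 GB remain.
Put 174 GB in tape 10; 26 GB remain.
Put 155 GB in tape 11; 45 GB remain.
Put 158 GB in tape 12; 42 GB remain.
Final tapes: [198] [59,55,69] [100] [110,56] [134,54] [169,30] [106,83] [184] [137] [174] [155] [158].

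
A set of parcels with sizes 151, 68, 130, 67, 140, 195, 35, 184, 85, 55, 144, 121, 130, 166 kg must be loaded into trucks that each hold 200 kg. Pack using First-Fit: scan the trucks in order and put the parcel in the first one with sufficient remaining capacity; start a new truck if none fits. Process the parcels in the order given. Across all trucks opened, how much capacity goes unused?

truck 1: place 151 kg, 49 kg left
truck 2: place 68 kg, 132 kg left
truck 2: place 130 kg, 2 kg left
truck 3: place 67 kg, 133 kg left
truck 4: place 140 kg, 60 kg left
truck 5: place 195 kg, 5 kg left
truck 1: place 35 kg, 14 kg left
truck 6: place 184 kg, 16 kg left
truck 3: place 85 kg, 48 kg left
truck 4: place 55 kg, 5 kg left
truck 7: place 144 kg, 56 kg left
truck 8: place 121 kg, 79 kg left
truck 9: place 130 kg, 70 kg left
truck 10: place 166 kg, 34 kg left
10 trucks × 200 kg = 2000 kg; used 1671 kg; unused 329 kg.

329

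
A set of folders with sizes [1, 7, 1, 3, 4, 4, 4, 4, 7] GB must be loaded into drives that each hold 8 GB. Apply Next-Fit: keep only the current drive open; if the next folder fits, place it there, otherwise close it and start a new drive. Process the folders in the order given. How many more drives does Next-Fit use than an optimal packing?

0

Next-Fit: [1,7] [1,3,4] [4,4] [4] [7] → 5 drives.
Total size 35 GB; any packing needs at least ⌈35/8⌉ = 5 drives.
So 5 is already optimal.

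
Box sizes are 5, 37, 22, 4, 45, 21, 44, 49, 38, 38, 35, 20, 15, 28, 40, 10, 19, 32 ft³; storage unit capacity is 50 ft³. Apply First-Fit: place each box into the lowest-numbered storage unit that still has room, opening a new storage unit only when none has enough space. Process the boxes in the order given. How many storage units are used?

12

Put 5 ft³ in storage unit 1; 45 ft³ remain.
Put 37 ft³ in storage unit 1; 8 ft³ remain.
Put 22 ft³ in storage unit 2; 28 ft³ remain.
Put 4 ft³ in storage unit 1; 4 ft³ remain.
Put 45 ft³ in storage unit 3; 5 ft³ remain.
Put 21 ft³ in storage unit 2; 7 ft³ remain.
Put 44 ft³ in storage unit 4; 6 ft³ remain.
Put 49 ft³ in storage unit 5; 1 ft³ remain.
Put 38 ft³ in storage unit 6; 12 ft³ remain.
Put 38 ft³ in storage unit 7; 12 ft³ remain.
Put 35 ft³ in storage unit 8; 15 ft³ remain.
Put 20 ft³ in storage unit 9; 30 ft³ remain.
Put 15 ft³ in storage unit 8; 0 ft³ remain.
Put 28 ft³ in storage unit 9; 2 ft³ remain.
Put 40 ft³ in storage unit 10; 10 ft³ remain.
Put 10 ft³ in storage unit 6; 2 ft³ remain.
Put 19 ft³ in storage unit 11; 31 ft³ remain.
Put 32 ft³ in storage unit 12; 18 ft³ remain.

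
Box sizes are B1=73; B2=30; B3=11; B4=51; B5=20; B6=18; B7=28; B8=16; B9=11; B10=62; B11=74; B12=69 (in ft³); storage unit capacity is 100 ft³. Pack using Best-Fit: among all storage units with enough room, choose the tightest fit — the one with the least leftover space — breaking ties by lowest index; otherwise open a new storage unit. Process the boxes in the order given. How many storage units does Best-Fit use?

B1 (73 ft³) → storage unit 1 (remaining 27 ft³)
B2 (30 ft³) → storage unit 2 (remaining 70 ft³)
B3 (11 ft³) → storage unit 1 (remaining 16 ft³)
B4 (51 ft³) → storage unit 2 (remaining 19 ft³)
B5 (20 ft³) → storage unit 3 (remaining 80 ft³)
B6 (18 ft³) → storage unit 2 (remaining 1 ft³)
B7 (28 ft³) → storage unit 3 (remaining 52 ft³)
B8 (16 ft³) → storage unit 1 (remaining 0 ft³)
B9 (11 ft³) → storage unit 3 (remaining 41 ft³)
B10 (62 ft³) → storage unit 4 (remaining 38 ft³)
B11 (74 ft³) → storage unit 5 (remaining 26 ft³)
B12 (69 ft³) → storage unit 6 (remaining 31 ft³)
Final storage units: [73,11,16] [30,51,18] [20,28,11] [62] [74] [69].

6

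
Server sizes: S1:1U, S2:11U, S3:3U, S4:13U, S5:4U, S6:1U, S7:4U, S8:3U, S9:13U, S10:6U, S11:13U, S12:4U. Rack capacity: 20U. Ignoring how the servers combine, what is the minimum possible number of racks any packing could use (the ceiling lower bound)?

Total size = 1 + 11 + 3 + 13 + 4 + 1 + 4 + 3 + 13 + 6 + 13 + 4 = 76U.
⌈76 / 20⌉ = 4.

4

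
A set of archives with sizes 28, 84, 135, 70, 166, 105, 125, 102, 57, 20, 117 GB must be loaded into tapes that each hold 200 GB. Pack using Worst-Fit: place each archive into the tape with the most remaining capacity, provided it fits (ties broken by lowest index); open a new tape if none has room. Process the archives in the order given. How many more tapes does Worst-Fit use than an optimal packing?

Worst-Fit: [28,84,70] [135] [166] [105,20] [125] [102,57] [117] → 7 tapes.
Total size 1009 GB; any packing needs at least ⌈1009/200⌉ = 6 tapes.
An optimal packing achieves that bound: [166,28] [135,57] [125,70] [117,20] [105,84] [102] → 6 tapes.
Excess: 7 − 6 = 1.

1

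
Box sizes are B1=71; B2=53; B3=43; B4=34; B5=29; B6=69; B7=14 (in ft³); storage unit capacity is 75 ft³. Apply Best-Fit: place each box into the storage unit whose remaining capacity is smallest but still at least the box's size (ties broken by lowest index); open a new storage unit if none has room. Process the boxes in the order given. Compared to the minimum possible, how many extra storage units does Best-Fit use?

Best-Fit: [71] [53,14] [43,29] [34] [69] → 5 storage units.
Total size 313 ft³; any packing needs at least ⌈313/75⌉ = 5 storage units.
So 5 is already optimal.

0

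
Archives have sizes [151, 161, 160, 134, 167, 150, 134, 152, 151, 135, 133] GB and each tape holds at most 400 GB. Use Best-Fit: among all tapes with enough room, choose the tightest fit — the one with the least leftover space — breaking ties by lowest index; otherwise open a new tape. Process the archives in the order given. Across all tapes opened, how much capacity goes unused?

772

tape 1: place 151 GB, 249 GB left
tape 1: place 161 GB, 88 GB left
tape 2: place 160 GB, 240 GB left
tape 2: place 134 GB, 106 GB left
tape 3: place 167 GB, 233 GB left
tape 3: place 150 GB, 83 GB left
tape 4: place 134 GB, 266 GB left
tape 4: place 152 GB, 114 GB left
tape 5: place 151 GB, 249 GB left
tape 5: place 135 GB, 114 GB left
tape 6: place 133 GB, 267 GB left
6 tapes × 400 GB = 2400 GB; used 1628 GB; unused 772 GB.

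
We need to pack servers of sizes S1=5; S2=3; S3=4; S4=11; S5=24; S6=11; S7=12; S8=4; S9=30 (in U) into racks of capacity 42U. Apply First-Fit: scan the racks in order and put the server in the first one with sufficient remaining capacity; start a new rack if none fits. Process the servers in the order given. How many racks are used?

Put S1 (5U) in rack 1; 37U remain.
Put S2 (3U) in rack 1; 34U remain.
Put S3 (4U) in rack 1; 30U remain.
Put S4 (11U) in rack 1; 19U remain.
Put S5 (24U) in rack 2; 18U remain.
Put S6 (11U) in rack 1; 8U remain.
Put S7 (12U) in rack 2; 6U remain.
Put S8 (4U) in rack 1; 4U remain.
Put S9 (30U) in rack 3; 12U remain.
Final racks: [5,3,4,11,11,4] [24,12] [30].

3 racks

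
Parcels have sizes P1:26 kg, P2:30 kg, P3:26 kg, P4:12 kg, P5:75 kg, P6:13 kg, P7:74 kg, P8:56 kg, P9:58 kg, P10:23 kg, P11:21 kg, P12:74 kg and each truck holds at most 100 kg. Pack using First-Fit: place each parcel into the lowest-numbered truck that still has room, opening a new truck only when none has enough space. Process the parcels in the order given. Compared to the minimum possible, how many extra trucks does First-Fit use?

First-Fit: [26,30,26,12] [75,13] [74,23] [56,21] [58] [74] → 6 trucks.
Total size 488 kg; any packing needs at least ⌈488/100⌉ = 5 trucks.
An optimal packing achieves that bound: [75,23] [74,26] [74,26] [58,30,12] [56,21,13] → 5 trucks.
Excess: 6 − 5 = 1.

1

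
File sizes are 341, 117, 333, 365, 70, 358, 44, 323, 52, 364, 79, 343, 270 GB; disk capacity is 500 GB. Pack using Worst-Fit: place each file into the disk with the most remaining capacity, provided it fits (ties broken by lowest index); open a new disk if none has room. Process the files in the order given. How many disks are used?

disk 1: place 341 GB, 159 GB left
disk 1: place 117 GB, 42 GB left
disk 2: place 333 GB, 167 GB left
disk 3: place 365 GB, 135 GB left
disk 2: place 70 GB, 97 GB left
disk 4: place 358 GB, 142 GB left
disk 4: place 44 GB, 98 GB left
disk 5: place 323 GB, 177 GB left
disk 5: place 52 GB, 125 GB left
disk 6: place 364 GB, 136 GB left
disk 6: place 79 GB, 57 GB left
disk 7: place 343 GB, 157 GB left
disk 8: place 270 GB, 230 GB left
Final disks: [341,117] [333,70] [365] [358,44] [323,52] [364,79] [343] [270].

8 disks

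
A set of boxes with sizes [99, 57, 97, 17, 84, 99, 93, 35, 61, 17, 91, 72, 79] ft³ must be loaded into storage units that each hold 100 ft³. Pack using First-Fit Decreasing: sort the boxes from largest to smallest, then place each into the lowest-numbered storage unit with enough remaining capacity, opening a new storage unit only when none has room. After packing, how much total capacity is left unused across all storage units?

99

Sorted descending: 99, 99, 97, 93, 91, 84, 79, 72, 61, 57, 35, 17, 17.
99 ft³ → storage unit 1 (remaining 1 ft³)
99 ft³ → storage unit 2 (remaining 1 ft³)
97 ft³ → storage unit 3 (remaining 3 ft³)
93 ft³ → storage unit 4 (remaining 7 ft³)
91 ft³ → storage unit 5 (remaining 9 ft³)
84 ft³ → storage unit 6 (remaining 16 ft³)
79 ft³ → storage unit 7 (remaining 21 ft³)
72 ft³ → storage unit 8 (remaining 28 ft³)
61 ft³ → storage unit 9 (remaining 39 ft³)
57 ft³ → storage unit 10 (remaining 43 ft³)
35 ft³ → storage unit 9 (remaining 4 ft³)
17 ft³ → storage unit 7 (remaining 4 ft³)
17 ft³ → storage unit 8 (remaining 11 ft³)
10 storage units × 100 ft³ = 1000 ft³; used 901 ft³; unused 99 ft³.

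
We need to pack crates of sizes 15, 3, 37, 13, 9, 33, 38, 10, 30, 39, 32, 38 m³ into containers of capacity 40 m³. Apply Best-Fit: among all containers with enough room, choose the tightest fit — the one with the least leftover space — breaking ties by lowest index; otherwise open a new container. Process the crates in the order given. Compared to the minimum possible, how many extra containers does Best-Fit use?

Best-Fit: [15,3,13,9] [37] [33] [38] [10,30] [39] [32] [38] → 8 containers.
Total size 297 m³; any packing needs at least ⌈297/40⌉ = 8 containers.
So 8 is already optimal.

0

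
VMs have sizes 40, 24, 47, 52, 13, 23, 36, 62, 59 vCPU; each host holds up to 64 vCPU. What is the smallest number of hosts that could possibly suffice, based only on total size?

Total size = 40 + 24 + 47 + 52 + 13 + 23 + 36 + 62 + 59 = 356 vCPU.
⌈356 / 64⌉ = 6.

6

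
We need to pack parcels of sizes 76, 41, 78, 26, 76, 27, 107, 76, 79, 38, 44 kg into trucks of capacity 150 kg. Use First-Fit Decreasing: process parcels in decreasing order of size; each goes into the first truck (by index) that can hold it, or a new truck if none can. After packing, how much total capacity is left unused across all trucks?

Sorted descending: 107, 79, 78, 76, 76, 76, 44, 41, 38, 27, 26.
Put 107 kg in truck 1; 43 kg remain.
Put 79 kg in truck 2; 71 kg remain.
Put 78 kg in truck 3; 72 kg remain.
Put 76 kg in truck 4; 74 kg remain.
Put 76 kg in truck 5; 74 kg remain.
Put 76 kg in truck 6; 74 kg remain.
Put 44 kg in truck 2; 27 kg remain.
Put 41 kg in truck 1; 2 kg remain.
Put 38 kg in truck 3; 34 kg remain.
Put 27 kg in truck 2; 0 kg remain.
Put 26 kg in truck 3; 8 kg remain.
6 trucks × 150 kg = 900 kg; used 668 kg; unused 232 kg.

232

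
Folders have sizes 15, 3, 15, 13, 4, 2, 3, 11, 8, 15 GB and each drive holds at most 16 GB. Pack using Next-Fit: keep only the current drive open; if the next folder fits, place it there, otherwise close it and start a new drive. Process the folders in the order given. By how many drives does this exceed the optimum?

Next-Fit: [15] [3] [15] [13] [4,2,3] [11] [8] [15] → 8 drives.
Total size 89 GB; any packing needs at least ⌈89/16⌉ = 6 drives.
An optimal packing achieves that bound: [15] [15] [15] [13,3] [11,4] [8,3,2] → 6 drives.
Excess: 8 − 6 = 2.

2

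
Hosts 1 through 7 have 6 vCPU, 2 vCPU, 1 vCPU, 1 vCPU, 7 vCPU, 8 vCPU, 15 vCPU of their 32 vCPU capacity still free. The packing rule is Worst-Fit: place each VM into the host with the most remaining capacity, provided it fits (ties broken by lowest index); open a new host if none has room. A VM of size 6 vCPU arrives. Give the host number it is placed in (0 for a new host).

Hosts with room: host 1 (6 vCPU), host 5 (7 vCPU), host 6 (8 vCPU), host 7 (15 vCPU).
Most room is host 7 with 15 vCPU free.

7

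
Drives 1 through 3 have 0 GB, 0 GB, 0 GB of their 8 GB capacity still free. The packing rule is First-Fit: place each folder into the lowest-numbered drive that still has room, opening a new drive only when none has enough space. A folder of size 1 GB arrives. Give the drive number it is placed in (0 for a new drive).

No drive has ≥ 1 GB free, so a new drive is opened.

0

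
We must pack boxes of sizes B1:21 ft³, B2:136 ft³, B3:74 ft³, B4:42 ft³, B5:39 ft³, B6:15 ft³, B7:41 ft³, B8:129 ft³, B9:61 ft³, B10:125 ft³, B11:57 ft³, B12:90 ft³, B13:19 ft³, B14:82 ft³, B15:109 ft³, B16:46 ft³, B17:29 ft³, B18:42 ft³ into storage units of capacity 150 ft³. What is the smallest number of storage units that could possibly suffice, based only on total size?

8

Total size = 21 + 136 + 74 + 42 + 39 + 15 + 41 + 129 + 61 + 125 + 57 + 90 + 19 + 82 + 109 + 46 + 29 + 42 = 1157 ft³.
⌈1157 / 150⌉ = 8.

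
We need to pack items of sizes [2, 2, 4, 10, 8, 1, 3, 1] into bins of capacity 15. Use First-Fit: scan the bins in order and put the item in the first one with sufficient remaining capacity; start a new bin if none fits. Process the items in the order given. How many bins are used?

bin 1: place 2, 13 left
bin 1: place 2, 11 left
bin 1: place 4, 7 left
bin 2: place 10, 5 left
bin 3: place 8, 7 left
bin 1: place 1, 6 left
bin 1: place 3, 3 left
bin 1: place 1, 2 left
Final bins: [2,2,4,1,3,1] [10] [8].

3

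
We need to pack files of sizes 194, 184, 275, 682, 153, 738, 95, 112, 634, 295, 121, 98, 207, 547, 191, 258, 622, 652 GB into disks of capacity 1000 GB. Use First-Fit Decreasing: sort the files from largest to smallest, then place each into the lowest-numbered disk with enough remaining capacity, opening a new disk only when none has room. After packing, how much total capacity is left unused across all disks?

Sorted descending: 738, 682, 652, 634, 622, 547, 295, 275, 258, 207, 194, 191, 184, 153, 121, 112, 98, 95.
738 GB → disk 1 (remaining 262 GB)
682 GB → disk 2 (remaining 318 GB)
652 GB → disk 3 (remaining 348 GB)
634 GB → disk 4 (remaining 366 GB)
622 GB → disk 5 (remaining 378 GB)
547 GB → disk 6 (remaining 453 GB)
295 GB → disk 2 (remaining 23 GB)
275 GB → disk 3 (remaining 73 GB)
258 GB → disk 1 (remaining 4 GB)
207 GB → disk 4 (remaining 159 GB)
194 GB → disk 5 (remaining 184 GB)
191 GB → disk 6 (remaining 262 GB)
184 GB → disk 5 (remaining 0 GB)
153 GB → disk 4 (remaining 6 GB)
121 GB → disk 6 (remaining 141 GB)
112 GB → disk 6 (remaining 29 GB)
98 GB → disk 7 (remaining 902 GB)
95 GB → disk 7 (remaining 807 GB)
7 disks × 1000 GB = 7000 GB; used 6058 GB; unused 942 GB.

942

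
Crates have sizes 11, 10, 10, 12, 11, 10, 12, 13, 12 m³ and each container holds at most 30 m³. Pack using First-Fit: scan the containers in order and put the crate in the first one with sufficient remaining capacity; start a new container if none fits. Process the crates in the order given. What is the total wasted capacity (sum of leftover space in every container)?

49

Put 11 m³ in container 1; 19 m³ remain.
Put 10 m³ in container 1; 9 m³ remain.
Put 10 m³ in container 2; 20 m³ remain.
Put 12 m³ in container 2; 8 m³ remain.
Put 11 m³ in container 3; 19 m³ remain.
Put 10 m³ in container 3; 9 m³ remain.
Put 12 m³ in container 4; 18 m³ remain.
Put 13 m³ in container 4; 5 m³ remain.
Put 12 m³ in container 5; 18 m³ remain.
5 containers × 30 m³ = 150 m³; used 101 m³; unused 49 m³.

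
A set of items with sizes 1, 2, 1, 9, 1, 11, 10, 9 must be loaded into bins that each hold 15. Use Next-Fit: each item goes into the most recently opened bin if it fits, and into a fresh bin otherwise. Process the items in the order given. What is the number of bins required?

4

Put 1 in bin 1; 14 remain.
Put 2 in bin 1; 12 remain.
Put 1 in bin 1; 11 remain.
Put 9 in bin 1; 2 remain.
Put 1 in bin 1; 1 remain.
Put 11 in bin 2; 4 remain.
Put 10 in bin 3; 5 remain.
Put 9 in bin 4; 6 remain.
Final bins: [1,2,1,9,1] [11] [10] [9].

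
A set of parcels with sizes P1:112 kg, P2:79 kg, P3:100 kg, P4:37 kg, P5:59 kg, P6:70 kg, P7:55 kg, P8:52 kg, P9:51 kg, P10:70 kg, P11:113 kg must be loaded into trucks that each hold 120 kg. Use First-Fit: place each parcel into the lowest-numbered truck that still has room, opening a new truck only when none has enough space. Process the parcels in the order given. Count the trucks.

Put P1 (112 kg) in truck 1; 8 kg remain.
Put P2 (79 kg) in truck 2; 41 kg remain.
Put P3 (100 kg) in truck 3; 20 kg remain.
Put P4 (37 kg) in truck 2; 4 kg remain.
Put P5 (59 kg) in truck 4; 61 kg remain.
Put P6 (70 kg) in truck 5; 50 kg remain.
Put P7 (55 kg) in truck 4; 6 kg remain.
Put P8 (52 kg) in truck 6; 68 kg remain.
Put P9 (51 kg) in truck 6; 17 kg remain.
Put P10 (70 kg) in truck 7; 50 kg remain.
Put P11 (113 kg) in truck 8; 7 kg remain.
Final trucks: [112] [79,37] [100] [59,55] [70] [52,51] [70] [113].

8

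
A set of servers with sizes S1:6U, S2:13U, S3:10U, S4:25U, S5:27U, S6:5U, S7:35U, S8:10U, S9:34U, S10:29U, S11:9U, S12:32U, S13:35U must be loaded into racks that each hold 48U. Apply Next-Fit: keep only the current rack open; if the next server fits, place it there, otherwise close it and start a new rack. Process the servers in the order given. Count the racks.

8

S1 (6U) → rack 1 (remaining 42U)
S2 (13U) → rack 1 (remaining 29U)
S3 (10U) → rack 1 (remaining 19U)
S4 (25U) → rack 2 (remaining 23U)
S5 (27U) → rack 3 (remaining 21U)
S6 (5U) → rack 3 (remaining 16U)
S7 (35U) → rack 4 (remaining 13U)
S8 (10U) → rack 4 (remaining 3U)
S9 (34U) → rack 5 (remaining 14U)
S10 (29U) → rack 6 (remaining 19U)
S11 (9U) → rack 6 (remaining 10U)
S12 (32U) → rack 7 (remaining 16U)
S13 (35U) → rack 8 (remaining 13U)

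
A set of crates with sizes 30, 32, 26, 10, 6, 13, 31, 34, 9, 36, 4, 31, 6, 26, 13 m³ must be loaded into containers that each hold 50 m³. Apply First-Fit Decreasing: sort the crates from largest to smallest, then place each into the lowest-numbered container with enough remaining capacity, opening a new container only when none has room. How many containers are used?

Sorted descending: 36, 34, 32, 31, 31, 30, 26, 26, 13, 13, 10, 9, 6, 6, 4.
Put 36 m³ in container 1; 14 m³ remain.
Put 34 m³ in container 2; 16 m³ remain.
Put 32 m³ in container 3; 18 m³ remain.
Put 31 m³ in container 4; 19 m³ remain.
Put 31 m³ in container 5; 19 m³ remain.
Put 30 m³ in container 6; 20 m³ remain.
Put 26 m³ in container 7; 24 m³ remain.
Put 26 m³ in container 8; 24 m³ remain.
Put 13 m³ in container 1; 1 m³ remain.
Put 13 m³ in container 2; 3 m³ remain.
Put 10 m³ in container 3; 8 m³ remain.
Put 9 m³ in container 4; 10 m³ remain.
Put 6 m³ in container 3; 2 m³ remain.
Put 6 m³ in container 4; 4 m³ remain.
Put 4 m³ in container 4; 0 m³ remain.

8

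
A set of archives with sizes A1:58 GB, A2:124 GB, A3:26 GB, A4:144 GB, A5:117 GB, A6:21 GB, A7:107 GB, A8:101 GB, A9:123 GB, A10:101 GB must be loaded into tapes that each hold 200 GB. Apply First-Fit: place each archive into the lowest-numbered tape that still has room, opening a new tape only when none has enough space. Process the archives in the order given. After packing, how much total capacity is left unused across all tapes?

478

tape 1: place A1 (58 GB), 142 GB left
tape 1: place A2 (124 GB), 18 GB left
tape 2: place A3 (26 GB), 174 GB left
tape 2: place A4 (144 GB), 30 GB left
tape 3: place A5 (117 GB), 83 GB left
tape 2: place A6 (21 GB), 9 GB left
tape 4: place A7 (107 GB), 93 GB left
tape 5: place A8 (101 GB), 99 GB left
tape 6: place A9 (123 GB), 77 GB left
tape 7: place A10 (101 GB), 99 GB left
7 tapes × 200 GB = 1400 GB; used 922 GB; unused 478 GB.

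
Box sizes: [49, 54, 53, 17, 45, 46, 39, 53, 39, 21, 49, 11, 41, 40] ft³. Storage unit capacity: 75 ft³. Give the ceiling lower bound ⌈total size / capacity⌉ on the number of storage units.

8

Total size = 49 + 54 + 53 + 17 + 45 + 46 + 39 + 53 + 39 + 21 + 49 + 11 + 41 + 40 = 557 ft³.
⌈557 / 75⌉ = 8.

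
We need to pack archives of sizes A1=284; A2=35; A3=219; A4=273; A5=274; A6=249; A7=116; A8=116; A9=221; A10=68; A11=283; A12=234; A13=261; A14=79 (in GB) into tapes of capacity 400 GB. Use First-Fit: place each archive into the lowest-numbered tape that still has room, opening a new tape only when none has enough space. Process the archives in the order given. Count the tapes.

9 tapes

tape 1: place A1 (284 GB), 116 GB left
tape 1: place A2 (35 GB), 81 GB left
tape 2: place A3 (219 GB), 181 GB left
tape 3: place A4 (273 GB), 127 GB left
tape 4: place A5 (274 GB), 126 GB left
tape 5: place A6 (249 GB), 151 GB left
tape 2: place A7 (116 GB), 65 GB left
tape 3: place A8 (116 GB), 11 GB left
tape 6: place A9 (221 GB), 179 GB left
tape 1: place A10 (68 GB), 13 GB left
tape 7: place A11 (283 GB), 117 GB left
tape 8: place A12 (234 GB), 166 GB left
tape 9: place A13 (261 GB), 139 GB left
tape 4: place A14 (79 GB), 47 GB left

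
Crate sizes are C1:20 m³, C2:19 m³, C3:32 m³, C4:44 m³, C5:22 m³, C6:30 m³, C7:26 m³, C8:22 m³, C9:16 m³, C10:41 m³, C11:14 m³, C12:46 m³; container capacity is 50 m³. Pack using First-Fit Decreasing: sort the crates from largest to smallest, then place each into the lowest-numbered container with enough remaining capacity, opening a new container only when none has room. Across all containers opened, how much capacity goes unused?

Sorted descending: 46, 44, 41, 32, 30, 26, 22, 22, 20, 19, 16, 14.
Put 46 m³ in container 1; 4 m³ remain.
Put 44 m³ in container 2; 6 m³ remain.
Put 41 m³ in container 3; 9 m³ remain.
Put 32 m³ in container 4; 18 m³ remain.
Put 30 m³ in container 5; 20 m³ remain.
Put 26 m³ in container 6; 24 m³ remain.
Put 22 m³ in container 6; 2 m³ remain.
Put 22 m³ in container 7; 28 m³ remain.
Put 20 m³ in container 5; 0 m³ remain.
Put 19 m³ in container 7; 9 m³ remain.
Put 16 m³ in container 4; 2 m³ remain.
Put 14 m³ in container 8; 36 m³ remain.
8 containers × 50 m³ = 400 m³; used 332 m³; unused 68 m³.

68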